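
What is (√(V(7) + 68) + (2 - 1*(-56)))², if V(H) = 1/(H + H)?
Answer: (812 + √13342)²/196 ≈ 4389.1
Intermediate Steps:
V(H) = 1/(2*H)
(√(V(7) + 68) + (2 - 1*(-56)))² = (√((½)/7 + 68) + (2 - 1*(-56)))² = (√((½)*(⅐) + 68) + (2 + 56))² = (√(1/14 + 68) + 58)² = (√(953/14) + 58)² = (√13342/14 + 58)² = (58 + √13342/14)²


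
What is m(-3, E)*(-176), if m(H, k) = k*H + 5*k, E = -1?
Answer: 352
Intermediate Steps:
m(H, k) = 5*k + H*k (m(H, k) = H*k + 5*k = 5*k + H*k)
m(-3, E)*(-176) = -(5 - 3)*(-176) = -1*2*(-176) = -2*(-176) = 352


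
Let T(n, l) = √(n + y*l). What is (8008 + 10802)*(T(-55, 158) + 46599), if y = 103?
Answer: 876527190 + 131670*√331 ≈ 8.7892e+8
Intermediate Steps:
T(n, l) = √(n + 103*l)
(8008 + 10802)*(T(-55, 158) + 46599) = (8008 + 10802)*(√(-55 + 103*158) + 46599) = 18810*(√(-55 + 16274) + 46599) = 18810*(√16219 + 46599) = 18810*(7*√331 + 46599) = 18810*(46599 + 7*√331) = 876527190 + 131670*√331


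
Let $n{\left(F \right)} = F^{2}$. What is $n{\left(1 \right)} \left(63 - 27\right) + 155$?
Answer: $191$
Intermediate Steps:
$n{\left(1 \right)} \left(63 - 27\right) + 155 = 1^{2} \left(63 - 27\right) + 155 = 1 \left(63 - 27\right) + 155 = 1 \cdot 36 + 155 = 36 + 155 = 191$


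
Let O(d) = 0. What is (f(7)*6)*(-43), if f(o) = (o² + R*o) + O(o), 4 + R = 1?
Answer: -7224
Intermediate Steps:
R = -3 (R = -4 + 1 = -3)
f(o) = o² - 3*o (f(o) = (o² - 3*o) + 0 = o² - 3*o)
(f(7)*6)*(-43) = ((7*(-3 + 7))*6)*(-43) = ((7*4)*6)*(-43) = (28*6)*(-43) = 168*(-43) = -7224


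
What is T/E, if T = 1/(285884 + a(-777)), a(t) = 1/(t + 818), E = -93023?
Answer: -41/1090345373635 ≈ -3.7603e-11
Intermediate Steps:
a(t) = 1/(818 + t)
T = 41/11721245 (T = 1/(285884 + 1/(818 - 777)) = 1/(285884 + 1/41) = 1/(11721245/41) = 41/11721245 ≈ 3.4979e-6)
T/E = (41/11721245)/(-93023) = (41/11721245)*(-1/93023) = -41/1090345373635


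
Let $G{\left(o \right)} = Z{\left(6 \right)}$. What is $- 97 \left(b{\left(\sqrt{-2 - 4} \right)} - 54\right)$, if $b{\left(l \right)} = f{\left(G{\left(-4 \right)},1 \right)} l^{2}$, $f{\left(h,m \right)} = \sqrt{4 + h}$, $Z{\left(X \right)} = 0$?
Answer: $6402$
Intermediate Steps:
$G{\left(o \right)} = 0$
$b{\left(l \right)} = 2 l^{2}$ ($b{\left(l \right)} = \sqrt{4 + 0} l^{2} = \sqrt{4} l^{2} = 2 l^{2}$)
$- 97 \left(b{\left(\sqrt{-2 - 4} \right)} - 54\right) = - 97 \left(2 \left(\sqrt{-2 - 4}\right)^{2} - 54\right) = - 97 \left(2 \left(\sqrt{-6}\right)^{2} - 54\right) = - 97 \left(2 \left(i \sqrt{6}\right)^{2} - 54\right) = - 97 \left(2 \left(-6\right) - 54\right) = - 97 \left(-12 - 54\right) = \left(-97\right) \left(-66\right) = 6402$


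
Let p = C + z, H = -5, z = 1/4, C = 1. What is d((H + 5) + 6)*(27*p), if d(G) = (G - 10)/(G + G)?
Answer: -45/4 ≈ -11.250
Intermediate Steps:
z = ¼ ≈ 0.25000
d(G) = (-10 + G)/(2*G) (d(G) = (-10 + G)/((2*G)) = (-10 + G)*(1/(2*G)) = (-10 + G)/(2*G))
p = 5/4 (p = 1 + ¼ = 5/4 ≈ 1.2500)
d((H + 5) + 6)*(27*p) = ((-10 + ((-5 + 5) + 6))/(2*((-5 + 5) + 6)))*(27*(5/4)) = ((-10 + (0 + 6))/(2*(0 + 6)))*(135/4) = ((½)*(-10 + 6)/6)*(135/4) = ((½)*(⅙)*(-4))*(135/4) = -⅓*135/4 = -45/4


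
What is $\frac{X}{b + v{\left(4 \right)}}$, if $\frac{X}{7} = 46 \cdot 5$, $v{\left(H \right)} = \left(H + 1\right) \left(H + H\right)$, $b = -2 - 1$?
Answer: $\frac{1610}{37} \approx 43.513$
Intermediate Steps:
$b = -3$ ($b = -2 - 1 = -3$)
$v{\left(H \right)} = 2 H \left(1 + H\right)$ ($v{\left(H \right)} = \left(1 + H\right) 2 H = 2 H \left(1 + H\right)$)
$X = 1610$ ($X = 7 \cdot 46 \cdot 5 = 7 \cdot 230 = 1610$)
$\frac{X}{b + v{\left(4 \right)}} = \frac{1610}{-3 + 2 \cdot 4 \left(1 + 4\right)} = \frac{1610}{-3 + 2 \cdot 4 \cdot 5} = \frac{1610}{-3 + 40} = \frac{1610}{37}$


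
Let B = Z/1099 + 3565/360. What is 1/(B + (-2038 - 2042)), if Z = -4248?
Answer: -79128/322364509 ≈ -0.00024546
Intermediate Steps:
B = 477731/79128 (B = -4248/1099 + 3565/360 = -4248*1/1099 + 3565*(1/360) = -4248/1099 + 713/72 = 477731/79128 ≈ 6.0374)
1/(B + (-2038 - 2042)) = 1/(477731/79128 + (-2038 - 2042)) = 1/(477731/79128 - 4080) = 1/(-322364509/79128) = -79128/322364509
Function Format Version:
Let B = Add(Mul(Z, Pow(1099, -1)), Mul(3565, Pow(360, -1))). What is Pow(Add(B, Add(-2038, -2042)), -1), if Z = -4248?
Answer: Rational(-79128, 322364509) ≈ -0.00024546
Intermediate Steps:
B = Rational(477731, 79128) (B = Add(Mul(-4248, Pow(1099, -1)), Mul(3565, Pow(360, -1))) = Add(Mul(-4248, Rational(1, 1099)), Mul(3565, Rational(1, 360))) = Add(Rational(-4248, 1099), Rational(713, 72)) = Rational(477731, 79128) ≈ 6.0374)
Pow(Add(B, Add(-2038, -2042)), -1) = Pow(Add(Rational(477731, 79128), Add(-2038, -2042)), -1) = Pow(Add(Rational(477731, 79128), -4080), -1) = Pow(Rational(-322364509, 79128), -1) = Rational(-79128, 322364509)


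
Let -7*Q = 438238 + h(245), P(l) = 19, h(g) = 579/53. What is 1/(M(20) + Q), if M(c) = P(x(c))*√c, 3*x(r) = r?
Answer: -8617288603/539501500891229 - 5230358*√5/539501500891229 ≈ -1.5994e-5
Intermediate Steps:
x(r) = r/3
h(g) = 579/53 (h(g) = 579*(1/53) = 579/53)
M(c) = 19*√c
Q = -23227193/371 (Q = -(438238 + 579/53)/7 = -⅐*23227193/53 = -23227193/371 ≈ -62607.)
1/(M(20) + Q) = 1/(19*√20 - 23227193/371) = 1/(19*(2*√5) - 23227193/371) = 1/(38*√5 - 23227193/371) = 1/(-23227193/371 + 38*√5)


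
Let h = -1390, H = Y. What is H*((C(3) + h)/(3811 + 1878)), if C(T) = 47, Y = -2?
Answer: 2686/5689 ≈ 0.47214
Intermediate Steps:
H = -2
H*((C(3) + h)/(3811 + 1878)) = -2*(47 - 1390)/(3811 + 1878) = -(-2686)/5689 = -2*(-1343/5689) = 2686/5689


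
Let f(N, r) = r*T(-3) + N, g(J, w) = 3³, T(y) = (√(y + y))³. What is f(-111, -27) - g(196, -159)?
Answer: -138 + 162*I*√6 ≈ -138.0 + 396.82*I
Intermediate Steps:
T(y) = 2*√2*y^(3/2) (T(y) = (√(2*y))³ = (√2*√y)³ = 2*√2*y^(3/2))
g(J, w) = 27
f(N, r) = N - 6*I*r*√6 (f(N, r) = r*(2*√2*(-3)^(3/2)) + N = r*(2*√2*(-3*I*√3)) + N = r*(-6*I*√6) + N = -6*I*r*√6 + N = N - 6*I*r*√6)
f(-111, -27) - g(196, -159) = (-111 - 6*I*(-27)*√6) - 1*27 = (-111 + 162*I*√6) - 27 = -138 + 162*I*√6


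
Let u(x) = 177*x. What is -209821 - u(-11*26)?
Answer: -159199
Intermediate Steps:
-209821 - u(-11*26) = -209821 - 177*(-11*26) = -209821 - 177*(-286) = -209821 - 1*(-50622) = -209821 + 50622 = -159199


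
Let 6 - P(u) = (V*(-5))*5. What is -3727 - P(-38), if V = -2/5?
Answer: -3723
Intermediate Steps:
V = -⅖ (V = -2*⅕ = -⅖ ≈ -0.40000)
P(u) = -4 (P(u) = 6 - (-⅖*(-5))*5 = 6 - 2*5 = 6 - 1*10 = 6 - 10 = -4)
-3727 - P(-38) = -3727 - 1*(-4) = -3727 + 4 = -3723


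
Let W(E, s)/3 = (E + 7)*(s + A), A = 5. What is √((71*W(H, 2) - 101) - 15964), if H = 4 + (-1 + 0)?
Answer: I*√1155 ≈ 33.985*I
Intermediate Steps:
H = 3 (H = 4 - 1 = 3)
W(E, s) = 3*(5 + s)*(7 + E) (W(E, s) = 3*((E + 7)*(s + 5)) = 3*((7 + E)*(5 + s)) = 3*((5 + s)*(7 + E)) = 3*(5 + s)*(7 + E))
√((71*W(H, 2) - 101) - 15964) = √((71*(105 + 15*3 + 21*2 + 3*3*2) - 101) - 15964) = √((71*(105 + 45 + 42 + 18) - 101) - 15964) = √((71*210 - 101) - 15964) = √((14910 - 101) - 15964) = √(14809 - 15964) = √(-1155) = I*√1155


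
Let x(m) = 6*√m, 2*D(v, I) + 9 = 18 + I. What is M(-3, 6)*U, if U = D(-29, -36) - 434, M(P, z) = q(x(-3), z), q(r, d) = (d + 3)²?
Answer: -72495/2 ≈ -36248.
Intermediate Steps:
D(v, I) = 9/2 + I/2 (D(v, I) = -9/2 + (18 + I)/2 = -9/2 + (9 + I/2) = 9/2 + I/2)
q(r, d) = (3 + d)²
M(P, z) = (3 + z)²
U = -895/2 (U = (9/2 + (½)*(-36)) - 434 = (9/2 - 18) - 434 = -27/2 - 434 = -895/2 ≈ -447.50)
M(-3, 6)*U = (3 + 6)²*(-895/2) = 9²*(-895/2) = 81*(-895/2) = -72495/2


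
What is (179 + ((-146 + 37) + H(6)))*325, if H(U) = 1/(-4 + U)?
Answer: 45825/2 ≈ 22913.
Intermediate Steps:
(179 + ((-146 + 37) + H(6)))*325 = (179 + ((-146 + 37) + 1/(-4 + 6)))*325 = (179 + (-109 + 1/2))*325 = (179 + (-109 + ½))*325 = (179 - 217/2)*325 = (141/2)*325 = 45825/2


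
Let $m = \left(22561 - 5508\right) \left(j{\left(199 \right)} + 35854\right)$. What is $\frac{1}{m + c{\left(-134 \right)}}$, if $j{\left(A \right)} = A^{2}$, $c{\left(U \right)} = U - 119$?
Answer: $\frac{1}{1286733862} \approx 7.7716 \cdot 10^{-10}$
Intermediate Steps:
$c{\left(U \right)} = -119 + U$ ($c{\left(U \right)} = U - 119 = -119 + U$)
$m = 1286734115$ ($m = \left(22561 - 5508\right) \left(199^{2} + 35854\right) = 17053 \left(39601 + 35854\right) = 17053 \cdot 75455 = 1286734115$)
$\frac{1}{m + c{\left(-134 \right)}} = \frac{1}{1286734115 - 253} = \frac{1}{1286733862}$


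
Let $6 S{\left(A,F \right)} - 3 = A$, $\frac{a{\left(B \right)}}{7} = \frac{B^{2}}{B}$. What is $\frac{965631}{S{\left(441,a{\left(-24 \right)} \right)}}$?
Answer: $\frac{965631}{74} \approx 13049.0$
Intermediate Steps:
$a{\left(B \right)} = 7 B$ ($a{\left(B \right)} = 7 \frac{B^{2}}{B} = 7 B$)
$S{\left(A,F \right)} = \frac{1}{2} + \frac{A}{6}$
$\frac{965631}{S{\left(441,a{\left(-24 \right)} \right)}} = \frac{965631}{\frac{1}{2} + \frac{1}{6} \cdot 441} = \frac{965631}{\frac{1}{2} + \frac{147}{2}} = \frac{965631}{74}$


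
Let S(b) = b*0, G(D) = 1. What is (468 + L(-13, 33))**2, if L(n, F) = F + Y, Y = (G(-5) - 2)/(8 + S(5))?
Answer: 16056049/64 ≈ 2.5088e+5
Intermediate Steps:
S(b) = 0
Y = -1/8 (Y = (1 - 2)/(8 + 0) = -1/8 ≈ -0.12500)
L(n, F) = -1/8 + F (L(n, F) = F - 1/8 = -1/8 + F)
(468 + L(-13, 33))**2 = (468 + (-1/8 + 33))**2 = (468 + 263/8)**2 = (4007/8)**2 = 16056049/64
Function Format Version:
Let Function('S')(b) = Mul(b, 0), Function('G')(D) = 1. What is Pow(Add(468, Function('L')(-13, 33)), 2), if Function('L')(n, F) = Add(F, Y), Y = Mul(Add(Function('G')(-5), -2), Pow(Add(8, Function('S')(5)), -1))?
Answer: Rational(16056049, 64) ≈ 2.5088e+5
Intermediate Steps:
Function('S')(b) = 0
Y = Rational(-1, 8) (Y = Mul(Add(1, -2), Pow(Add(8, 0), -1)) = Mul(-1, Pow(8, -1)) = Mul(-1, Rational(1, 8)) = Rational(-1, 8) ≈ -0.12500)
Function('L')(n, F) = Add(Rational(-1, 8), F) (Function('L')(n, F) = Add(F, Rational(-1, 8)) = Add(Rational(-1, 8), F))
Pow(Add(468, Function('L')(-13, 33)), 2) = Pow(Add(468, Add(Rational(-1, 8), 33)), 2) = Pow(Add(468, Rational(263, 8)), 2) = Pow(Rational(4007, 8), 2) = Rational(16056049, 64)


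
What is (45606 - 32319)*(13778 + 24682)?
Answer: 511018020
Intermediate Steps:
(45606 - 32319)*(13778 + 24682) = 13287*38460 = 511018020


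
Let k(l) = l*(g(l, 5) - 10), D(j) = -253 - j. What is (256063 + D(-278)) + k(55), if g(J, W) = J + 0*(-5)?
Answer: 258563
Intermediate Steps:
g(J, W) = J (g(J, W) = J + 0 = J)
k(l) = l*(-10 + l) (k(l) = l*(l - 10) = l*(-10 + l))
(256063 + D(-278)) + k(55) = (256063 + (-253 - 1*(-278))) + 55*(-10 + 55) = (256063 + (-253 + 278)) + 55*45 = (256063 + 25) + 2475 = 256088 + 2475 = 258563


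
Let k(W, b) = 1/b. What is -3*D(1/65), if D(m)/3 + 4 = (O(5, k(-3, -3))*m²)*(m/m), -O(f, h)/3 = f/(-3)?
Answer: 30411/845 ≈ 35.989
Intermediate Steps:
O(f, h) = f (O(f, h) = -3*f/(-3) = -3*f*(-1)/3 = -(-1)*f = f)
D(m) = -12 + 15*m² (D(m) = -12 + 3*((5*m²)*(m/m)) = -12 + 3*((5*m²)*1) = -12 + 3*(5*m²) = -12 + 15*m²)
-3*D(1/65) = -3*(-12 + 15*(1/65)²) = -3*(-12 + 15*(1/4225)) = -3*(-12 + 3/845) = -3*(-10137/845) = 30411/845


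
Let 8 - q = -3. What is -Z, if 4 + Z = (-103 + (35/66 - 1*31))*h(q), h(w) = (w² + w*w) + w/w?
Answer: 713617/22 ≈ 32437.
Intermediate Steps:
q = 11 (q = 8 - 1*(-3) = 8 + 3 = 11)
h(w) = 1 + 2*w² (h(w) = (w² + w²) + 1 = 2*w² + 1 = 1 + 2*w²)
Z = -713617/22 (Z = -4 + (-103 + (35/66 - 1*31))*(1 + 2*11²) = -4 + (-103 + (35*(1/66) - 31))*(1 + 2*121) = -4 + (-103 + (35/66 - 31))*(1 + 242) = -4 + (-103 - 2011/66)*243 = -4 - 8809/66*243 = -4 - 713529/22 = -713617/22 ≈ -32437.)
-Z = -1*(-713617/22) = 713617/22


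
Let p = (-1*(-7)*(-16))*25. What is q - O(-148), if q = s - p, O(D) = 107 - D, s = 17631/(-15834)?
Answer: 13426633/5278 ≈ 2543.9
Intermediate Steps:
s = -5877/5278 (s = 17631*(-1/15834) = -5877/5278 ≈ -1.1135)
p = -2800 (p = (7*(-16))*25 = -112*25 = -2800)
q = 14772523/5278 (q = -5877/5278 - 1*(-2800) = -5877/5278 + 2800 = 14772523/5278 ≈ 2798.9)
q - O(-148) = 14772523/5278 - (107 - 1*(-148)) = 14772523/5278 - (107 + 148) = 14772523/5278 - 1*255 = 14772523/5278 - 255 = 13426633/5278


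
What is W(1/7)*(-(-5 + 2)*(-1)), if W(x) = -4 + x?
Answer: 81/7 ≈ 11.571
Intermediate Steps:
W(1/7)*(-(-5 + 2)*(-1)) = (-4 + 1/7)*(-(-5 + 2)*(-1)) = (-4 + ⅐)*(-(-3)*(-1)) = -(-27)*3/7 = -27/7*(-3) = 81/7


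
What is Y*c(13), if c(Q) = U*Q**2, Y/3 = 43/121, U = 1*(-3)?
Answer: -65403/121 ≈ -540.52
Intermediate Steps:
U = -3
Y = 129/121 (Y = 3*(43/121) = 129/121 ≈ 1.0661)
c(Q) = -3*Q**2
Y*c(13) = 129*(-3*13**2)/121 = 129*(-3*169)/121 = (129/121)*(-507) = -65403/121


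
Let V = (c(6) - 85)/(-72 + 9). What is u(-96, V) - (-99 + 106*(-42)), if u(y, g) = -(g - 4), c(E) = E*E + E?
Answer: 286922/63 ≈ 4554.3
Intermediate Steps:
c(E) = E + E² (c(E) = E² + E = E + E²)
V = 43/63 (V = (6*(1 + 6) - 85)/(-72 + 9) = (6*7 - 85)/(-63) = (42 - 85)*(-1/63) = -43*(-1/63) = 43/63 ≈ 0.68254)
u(y, g) = 4 - g (u(y, g) = -(-4 + g) = 4 - g)
u(-96, V) - (-99 + 106*(-42)) = (4 - 1*43/63) - (-99 + 106*(-42)) = (4 - 43/63) - (-99 - 4452) = 209/63 - 1*(-4551) = 209/63 + 4551 = 286922/63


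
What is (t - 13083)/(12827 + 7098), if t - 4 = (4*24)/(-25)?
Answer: -327071/498125 ≈ -0.65660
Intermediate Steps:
t = 4/25 (t = 4 + (4*24)/(-25) = 4 + 96*(-1/25) = 4 - 96/25 = 4/25 ≈ 0.16000)
(t - 13083)/(12827 + 7098) = (4/25 - 13083)/(12827 + 7098) = -327071/25/19925 = -327071/25*1/19925 = -327071/498125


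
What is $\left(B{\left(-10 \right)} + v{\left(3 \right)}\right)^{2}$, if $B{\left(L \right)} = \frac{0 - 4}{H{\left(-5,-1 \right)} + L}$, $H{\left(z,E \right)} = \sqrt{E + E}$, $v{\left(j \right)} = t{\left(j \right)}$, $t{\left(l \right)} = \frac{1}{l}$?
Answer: $\frac{22 \sqrt{2} + 241 i}{9 \left(10 \sqrt{2} + 49 i\right)} \approx 0.52326 + 0.08047 i$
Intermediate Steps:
$v{\left(j \right)} = \frac{1}{j}$
$H{\left(z,E \right)} = \sqrt{2} \sqrt{E}$ ($H{\left(z,E \right)} = \sqrt{2 E} = \sqrt{2} \sqrt{E}$)
$B{\left(L \right)} = - \frac{4}{L + i \sqrt{2}}$ ($B{\left(L \right)} = \frac{0 - 4}{\sqrt{2} \sqrt{-1} + L} = - \frac{4}{\sqrt{2} i + L} = - \frac{4}{i \sqrt{2} + L} = - \frac{4}{L + i \sqrt{2}}$)
$\left(B{\left(-10 \right)} + v{\left(3 \right)}\right)^{2} = \left(- \frac{4}{-10 + i \sqrt{2}} + \frac{1}{3}\right)^{2} = \left(\frac{1}{3} - \frac{4}{-10 + i \sqrt{2}}\right)^{2}$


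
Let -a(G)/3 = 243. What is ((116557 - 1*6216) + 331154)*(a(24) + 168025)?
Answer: 73860347520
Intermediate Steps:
a(G) = -729 (a(G) = -3*243 = -729)
((116557 - 1*6216) + 331154)*(a(24) + 168025) = ((116557 - 1*6216) + 331154)*(-729 + 168025) = ((116557 - 6216) + 331154)*167296 = (110341 + 331154)*167296 = 441495*167296 = 73860347520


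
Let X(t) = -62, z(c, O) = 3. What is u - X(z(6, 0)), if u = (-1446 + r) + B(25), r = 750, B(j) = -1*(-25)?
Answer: -609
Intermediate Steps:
B(j) = 25
u = -671 (u = (-1446 + 750) + 25 = -696 + 25 = -671)
u - X(z(6, 0)) = -671 - 1*(-62) = -671 + 62 = -609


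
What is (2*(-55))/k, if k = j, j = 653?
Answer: -110/653 ≈ -0.16845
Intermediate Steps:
k = 653
(2*(-55))/k = (2*(-55))/653 = -110*1/653 = -110/653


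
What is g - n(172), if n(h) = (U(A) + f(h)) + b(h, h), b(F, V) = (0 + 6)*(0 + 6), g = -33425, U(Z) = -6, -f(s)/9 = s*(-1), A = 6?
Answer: -35003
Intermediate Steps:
f(s) = 9*s (f(s) = -9*s*(-1) = -(-9)*s = 9*s)
b(F, V) = 36 (b(F, V) = 6*6 = 36)
n(h) = 30 + 9*h (n(h) = (-6 + 9*h) + 36 = 30 + 9*h)
g - n(172) = -33425 - (30 + 9*172) = -33425 - (30 + 1548) = -33425 - 1*1578 = -33425 - 1578 = -35003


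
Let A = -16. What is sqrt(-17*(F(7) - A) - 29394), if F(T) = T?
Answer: I*sqrt(29785) ≈ 172.58*I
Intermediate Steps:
sqrt(-17*(F(7) - A) - 29394) = sqrt(-17*(7 - 1*(-16)) - 29394) = sqrt(-17*(7 + 16) - 29394) = sqrt(-17*23 - 29394) = sqrt(-391 - 29394) = sqrt(-29785) = I*sqrt(29785)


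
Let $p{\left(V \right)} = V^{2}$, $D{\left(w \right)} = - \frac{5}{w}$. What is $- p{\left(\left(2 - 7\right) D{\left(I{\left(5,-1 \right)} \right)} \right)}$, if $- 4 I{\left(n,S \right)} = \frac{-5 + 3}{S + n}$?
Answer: $-40000$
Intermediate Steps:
$I{\left(n,S \right)} = \frac{1}{2 \left(S + n\right)}$ ($I{\left(n,S \right)} = - \frac{\left(-5 + 3\right) \frac{1}{S + n}}{4} = - \frac{\left(-2\right) \frac{1}{S + n}}{4} = \frac{1}{2 \left(S + n\right)}$)
$- p{\left(\left(2 - 7\right) D{\left(I{\left(5,-1 \right)} \right)} \right)} = - \left(\left(2 - 7\right) \left(- \frac{5}{\frac{1}{2} \frac{1}{-1 + 5}}\right)\right)^{2} = - \left(- 5 \left(- \frac{5}{\frac{1}{2} \cdot \frac{1}{4}}\right)\right)^{2} = - \left(- 5 \left(- 5 \frac{1}{\frac{1}{8}}\right)\right)^{2} = - \left(- 5 \left(\left(-5\right) 8\right)\right)^{2} = - \left(\left(-5\right) \left(-40\right)\right)^{2} = - 200^{2} = \left(-1\right) 40000 = -40000$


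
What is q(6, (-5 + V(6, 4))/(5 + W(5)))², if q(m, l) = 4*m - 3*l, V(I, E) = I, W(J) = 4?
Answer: 5041/9 ≈ 560.11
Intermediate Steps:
q(m, l) = -3*l + 4*m
q(6, (-5 + V(6, 4))/(5 + W(5)))² = (-3*(-5 + 6)/(5 + 4) + 4*6)² = (-3/9 + 24)² = (-3*⅑ + 24)² = (-⅓ + 24)² = (71/3)² = 5041/9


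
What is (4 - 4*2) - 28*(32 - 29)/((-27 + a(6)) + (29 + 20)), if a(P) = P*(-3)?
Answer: -25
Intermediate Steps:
a(P) = -3*P
(4 - 4*2) - 28*(32 - 29)/((-27 + a(6)) + (29 + 20)) = (4 - 4*2) - 28*(32 - 29)/((-27 - 3*6) + (29 + 20)) = (4 - 8) - 84/((-27 - 18) + 49) = -4 - 84/(-45 + 49) = -4 - 84/4 = -4 - 28*3/4 = -4 - 21 = -25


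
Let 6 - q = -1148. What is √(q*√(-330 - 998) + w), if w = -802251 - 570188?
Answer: √(-1372439 + 4616*I*√83) ≈ 17.95 + 1171.6*I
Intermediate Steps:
q = 1154 (q = 6 - 1*(-1148) = 6 + 1148 = 1154)
w = -1372439
√(q*√(-330 - 998) + w) = √(1154*√(-330 - 998) - 1372439) = √(1154*√(-1328) - 1372439) = √(1154*(4*I*√83) - 1372439) = √(4616*I*√83 - 1372439) = √(-1372439 + 4616*I*√83)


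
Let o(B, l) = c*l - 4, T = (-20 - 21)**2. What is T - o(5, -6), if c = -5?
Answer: 1655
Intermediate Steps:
T = 1681 (T = (-41)**2 = 1681)
o(B, l) = -4 - 5*l (o(B, l) = -5*l - 4 = -4 - 5*l)
T - o(5, -6) = 1681 - (-4 - 5*(-6)) = 1681 - (-4 + 30) = 1681 - 1*26 = 1681 - 26 = 1655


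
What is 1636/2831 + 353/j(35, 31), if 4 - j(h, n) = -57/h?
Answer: 35299297/557707 ≈ 63.294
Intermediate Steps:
j(h, n) = 4 + 57/h (j(h, n) = 4 - (-57)/h = 4 + 57/h)
1636/2831 + 353/j(35, 31) = 1636/2831 + 353/(4 + 57/35) = 1636/2831 + 353/(197/35) = 1636/2831 + 353*(35/197) = 1636/2831 + 12355/197 = 35299297/557707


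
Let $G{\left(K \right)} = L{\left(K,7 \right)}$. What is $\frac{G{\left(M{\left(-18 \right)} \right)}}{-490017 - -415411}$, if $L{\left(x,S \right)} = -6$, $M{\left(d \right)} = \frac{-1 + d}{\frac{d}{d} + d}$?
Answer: $\frac{3}{37303} \approx 8.0422 \cdot 10^{-5}$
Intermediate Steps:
$M{\left(d \right)} = \frac{-1 + d}{1 + d}$
$G{\left(K \right)} = -6$
$\frac{G{\left(M{\left(-18 \right)} \right)}}{-490017 - -415411} = - \frac{6}{-490017 - -415411} = - \frac{6}{-490017 + 415411} = - \frac{6}{-74606} = \left(-6\right) \left(- \frac{1}{74606}\right) = \frac{3}{37303}$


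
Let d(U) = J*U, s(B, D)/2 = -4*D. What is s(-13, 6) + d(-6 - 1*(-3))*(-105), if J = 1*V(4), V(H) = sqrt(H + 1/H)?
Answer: -48 + 315*sqrt(17)/2 ≈ 601.39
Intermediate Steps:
J = sqrt(17)/2 (J = 1*sqrt(4 + 1/4) = 1*sqrt(17/4) = 1*(sqrt(17)/2) = sqrt(17)/2 ≈ 2.0616)
s(B, D) = -8*D (s(B, D) = 2*(-4*D) = -8*D)
d(U) = U*sqrt(17)/2 (d(U) = (sqrt(17)/2)*U = U*sqrt(17)/2)
s(-13, 6) + d(-6 - 1*(-3))*(-105) = -8*6 + ((-6 - 1*(-3))*sqrt(17)/2)*(-105) = -48 + ((-6 + 3)*sqrt(17)/2)*(-105) = -48 + ((1/2)*(-3)*sqrt(17))*(-105) = -48 - 3*sqrt(17)/2*(-105) = -48 + 315*sqrt(17)/2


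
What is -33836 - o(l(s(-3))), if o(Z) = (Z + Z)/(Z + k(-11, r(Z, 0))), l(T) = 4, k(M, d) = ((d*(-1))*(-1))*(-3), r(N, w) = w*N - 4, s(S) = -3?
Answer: -67673/2 ≈ -33837.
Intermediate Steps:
r(N, w) = -4 + N*w (r(N, w) = N*w - 4 = -4 + N*w)
k(M, d) = -3*d (k(M, d) = (-d*(-1))*(-3) = d*(-3) = -3*d)
o(Z) = 2*Z/(12 + Z) (o(Z) = (Z + Z)/(Z - 3*(-4 + Z*0)) = (2*Z)/(Z - 3*(-4 + 0)) = (2*Z)/(Z - 3*(-4)) = (2*Z)/(Z + 12) = (2*Z)/(12 + Z) = 2*Z/(12 + Z))
-33836 - o(l(s(-3))) = -33836 - 2*4/(12 + 4) = -33836 - 2*4/16 = -33836 - 1*1/2 = -33836 - 1/2 = -67673/2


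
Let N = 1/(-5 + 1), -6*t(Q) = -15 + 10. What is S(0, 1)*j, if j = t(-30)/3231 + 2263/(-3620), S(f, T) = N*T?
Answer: 21926209/140354640 ≈ 0.15622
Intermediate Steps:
t(Q) = ⅚ (t(Q) = -(-15 + 10)/6 = -⅙*(-5) = ⅚)
N = -¼ (N = 1/(-4) = -¼ ≈ -0.25000)
S(f, T) = -T/4
j = -21926209/35088660 (j = (⅚)/3231 + 2263/(-3620) = (⅚)*(1/3231) + 2263*(-1/3620) = 5/19386 - 2263/3620 = -21926209/35088660 ≈ -0.62488)
S(0, 1)*j = -¼*1*(-21926209/35088660) = -¼*(-21926209/35088660) = 21926209/140354640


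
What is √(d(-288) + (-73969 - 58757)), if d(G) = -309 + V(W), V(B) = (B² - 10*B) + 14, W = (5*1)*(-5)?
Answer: I*√132146 ≈ 363.52*I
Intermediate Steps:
W = -25 (W = 5*(-5) = -25)
V(B) = 14 + B² - 10*B
d(G) = 580 (d(G) = -309 + (14 + (-25)² - 10*(-25)) = -309 + (14 + 625 + 250) = -309 + 889 = 580)
√(d(-288) + (-73969 - 58757)) = √(580 + (-73969 - 58757)) = √(580 - 132726) = √(-132146) = I*√132146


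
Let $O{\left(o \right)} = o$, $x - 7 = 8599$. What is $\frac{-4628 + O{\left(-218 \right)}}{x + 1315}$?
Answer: $- \frac{4846}{9921} \approx -0.48846$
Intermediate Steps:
$x = 8606$ ($x = 7 + 8599 = 8606$)
$\frac{-4628 + O{\left(-218 \right)}}{x + 1315} = \frac{-4628 - 218}{8606 + 1315} = - \frac{4846}{9921}$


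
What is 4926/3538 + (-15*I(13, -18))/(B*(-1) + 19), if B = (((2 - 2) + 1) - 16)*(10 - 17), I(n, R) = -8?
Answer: -231/76067 ≈ -0.0030368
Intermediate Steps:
B = 105 (B = ((0 + 1) - 16)*(-7) = (1 - 16)*(-7) = -15*(-7) = 105)
4926/3538 + (-15*I(13, -18))/(B*(-1) + 19) = 4926/3538 + (-15*(-8))/(105*(-1) + 19) = 4926*(1/3538) + 120/(-105 + 19) = 2463/1769 + 120/(-86) = 2463/1769 + 120*(-1/86) = 2463/1769 - 60/43 = -231/76067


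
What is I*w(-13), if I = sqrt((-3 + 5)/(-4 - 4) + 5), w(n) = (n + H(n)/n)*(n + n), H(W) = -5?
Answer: 164*sqrt(19) ≈ 714.86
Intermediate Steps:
w(n) = 2*n*(n - 5/n) (w(n) = (n - 5/n)*(n + n) = (n - 5/n)*(2*n) = 2*n*(n - 5/n))
I = sqrt(19)/2 (I = sqrt(2/(-8) + 5) = sqrt(2*(-1/8) + 5) = sqrt(-1/4 + 5) = sqrt(19/4) = sqrt(19)/2 ≈ 2.1795)
I*w(-13) = (sqrt(19)/2)*(-10 + 2*(-13)**2) = (sqrt(19)/2)*(-10 + 2*169) = (sqrt(19)/2)*(-10 + 338) = (sqrt(19)/2)*328 = 164*sqrt(19)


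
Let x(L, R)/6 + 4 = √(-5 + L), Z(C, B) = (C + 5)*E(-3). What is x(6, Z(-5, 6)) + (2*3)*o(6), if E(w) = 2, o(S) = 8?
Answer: 30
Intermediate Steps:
Z(C, B) = 10 + 2*C (Z(C, B) = (C + 5)*2 = (5 + C)*2 = 10 + 2*C)
x(L, R) = -24 + 6*√(-5 + L)
x(6, Z(-5, 6)) + (2*3)*o(6) = (-24 + 6*√(-5 + 6)) + (2*3)*8 = (-24 + 6*√1) + 6*8 = (-24 + 6*1) + 48 = (-24 + 6) + 48 = -18 + 48 = 30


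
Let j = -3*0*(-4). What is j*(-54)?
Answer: 0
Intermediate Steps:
j = 0 (j = 0*(-4) = 0)
j*(-54) = 0*(-54) = 0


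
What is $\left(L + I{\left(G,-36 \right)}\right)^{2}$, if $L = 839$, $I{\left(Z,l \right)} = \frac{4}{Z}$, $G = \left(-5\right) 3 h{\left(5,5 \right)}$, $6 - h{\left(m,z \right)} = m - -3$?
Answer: $\frac{158432569}{225} \approx 7.0415 \cdot 10^{5}$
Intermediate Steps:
$h{\left(m,z \right)} = 3 - m$ ($h{\left(m,z \right)} = 6 - \left(m - -3\right) = 6 - \left(m + 3\right) = 6 - \left(3 + m\right) = 3 - m$)
$G = 30$ ($G = \left(-5\right) 3 \left(3 - 5\right) = - 15 \left(3 - 5\right) = \left(-15\right) \left(-2\right) = 30$)
$\left(L + I{\left(G,-36 \right)}\right)^{2} = \left(839 + \frac{4}{30}\right)^{2} = \left(839 + 4 \cdot \frac{1}{30}\right)^{2} = \left(839 + \frac{2}{15}\right)^{2} = \left(\frac{12587}{15}\right)^{2} = \frac{158432569}{225}$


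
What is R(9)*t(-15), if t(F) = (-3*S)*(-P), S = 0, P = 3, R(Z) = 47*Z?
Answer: 0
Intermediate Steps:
t(F) = 0 (t(F) = (-3*0)*(-1*3) = 0*(-3) = 0)
R(9)*t(-15) = (47*9)*0 = 423*0 = 0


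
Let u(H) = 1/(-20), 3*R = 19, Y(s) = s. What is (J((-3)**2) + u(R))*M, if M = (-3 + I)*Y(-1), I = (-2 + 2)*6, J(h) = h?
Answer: 537/20 ≈ 26.850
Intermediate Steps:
R = 19/3 (R = (1/3)*19 = 19/3 ≈ 6.3333)
I = 0 (I = 0*6 = 0)
u(H) = -1/20
M = 3 (M = (-3 + 0)*(-1) = -3*(-1) = 3)
(J((-3)**2) + u(R))*M = ((-3)**2 - 1/20)*3 = (9 - 1/20)*3 = (179/20)*3 = 537/20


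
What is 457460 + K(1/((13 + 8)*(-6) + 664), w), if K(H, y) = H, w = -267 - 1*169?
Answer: 246113481/538 ≈ 4.5746e+5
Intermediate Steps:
w = -436 (w = -267 - 169 = -436)
457460 + K(1/((13 + 8)*(-6) + 664), w) = 457460 + 1/((13 + 8)*(-6) + 664) = 457460 + 1/(21*(-6) + 664) = 457460 + 1/(-126 + 664) = 457460 + 1/538 = 246113481/538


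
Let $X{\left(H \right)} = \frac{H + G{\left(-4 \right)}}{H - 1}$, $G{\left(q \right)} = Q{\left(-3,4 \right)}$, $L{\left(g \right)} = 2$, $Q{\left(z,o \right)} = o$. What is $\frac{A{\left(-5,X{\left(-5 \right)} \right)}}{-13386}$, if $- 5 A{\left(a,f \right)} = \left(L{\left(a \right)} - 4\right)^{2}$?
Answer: $\frac{2}{33465} \approx 5.9764 \cdot 10^{-5}$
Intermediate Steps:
$G{\left(q \right)} = 4$
$X{\left(H \right)} = \frac{4 + H}{-1 + H}$ ($X{\left(H \right)} = \frac{H + 4}{H - 1} = \frac{4 + H}{-1 + H}$)
$A{\left(a,f \right)} = - \frac{4}{5}$ ($A{\left(a,f \right)} = - \frac{\left(2 - 4\right)^{2}}{5} = - \frac{\left(-2\right)^{2}}{5} = \left(- \frac{1}{5}\right) 4 = - \frac{4}{5}$)
$\frac{A{\left(-5,X{\left(-5 \right)} \right)}}{-13386} = - \frac{4}{5 \left(-13386\right)} = \left(- \frac{4}{5}\right) \left(- \frac{1}{13386}\right) = \frac{2}{33465}$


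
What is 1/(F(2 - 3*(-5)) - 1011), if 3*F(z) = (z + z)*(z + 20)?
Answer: -3/1775 ≈ -0.0016901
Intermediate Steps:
F(z) = 2*z*(20 + z)/3 (F(z) = ((z + z)*(z + 20))/3 = ((2*z)*(20 + z))/3 = (2*z*(20 + z))/3 = 2*z*(20 + z)/3)
1/(F(2 - 3*(-5)) - 1011) = 1/(2*(2 - 3*(-5))*(20 + (2 - 3*(-5)))/3 - 1011) = 1/(2*(2 + 15)*(20 + (2 + 15))/3 - 1011) = 1/((⅔)*17*(20 + 17) - 1011) = 1/((⅔)*17*37 - 1011) = 1/(1258/3 - 1011) = 1/(-1775/3) = -3/1775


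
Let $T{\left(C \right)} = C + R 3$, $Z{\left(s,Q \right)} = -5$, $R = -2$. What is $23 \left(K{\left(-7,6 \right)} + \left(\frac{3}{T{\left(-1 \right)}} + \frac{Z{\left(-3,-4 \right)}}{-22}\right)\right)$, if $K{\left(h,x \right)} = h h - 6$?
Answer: $\frac{151593}{154} \approx 984.37$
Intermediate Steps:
$K{\left(h,x \right)} = -6 + h^{2}$ ($K{\left(h,x \right)} = h^{2} - 6 = -6 + h^{2}$)
$T{\left(C \right)} = -6 + C$ ($T{\left(C \right)} = C - 6 = -6 + C$)
$23 \left(K{\left(-7,6 \right)} + \left(\frac{3}{T{\left(-1 \right)}} + \frac{Z{\left(-3,-4 \right)}}{-22}\right)\right) = 23 \left(\left(-6 + \left(-7\right)^{2}\right) + \left(\frac{3}{-6 - 1} - \frac{5}{-22}\right)\right) = 23 \left(\left(-6 + 49\right) + \left(\frac{3}{-7} - - \frac{5}{22}\right)\right) = 23 \left(43 + \left(3 \left(- \frac{1}{7}\right) + \frac{5}{22}\right)\right) = 23 \left(43 + \left(- \frac{3}{7} + \frac{5}{22}\right)\right) = 23 \left(43 - \frac{31}{154}\right) = 23 \cdot \frac{6591}{154} = \frac{151593}{154}$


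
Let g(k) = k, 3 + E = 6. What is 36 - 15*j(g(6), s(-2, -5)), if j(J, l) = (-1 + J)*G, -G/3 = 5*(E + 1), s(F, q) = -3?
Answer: 4536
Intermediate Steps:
E = 3 (E = -3 + 6 = 3)
G = -60 (G = -15*(3 + 1) = -15*4 = -3*20 = -60)
j(J, l) = 60 - 60*J (j(J, l) = (-1 + J)*(-60) = 60 - 60*J)
36 - 15*j(g(6), s(-2, -5)) = 36 - 15*(60 - 60*6) = 36 - 15*(60 - 360) = 36 - 15*(-300) = 36 + 4500 = 4536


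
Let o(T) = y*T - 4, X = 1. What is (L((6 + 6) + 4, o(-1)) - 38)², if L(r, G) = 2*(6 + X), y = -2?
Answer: 576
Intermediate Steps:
o(T) = -4 - 2*T (o(T) = -2*T - 4 = -4 - 2*T)
L(r, G) = 14 (L(r, G) = 2*(6 + 1) = 2*7 = 14)
(L((6 + 6) + 4, o(-1)) - 38)² = (14 - 38)² = (-24)² = 576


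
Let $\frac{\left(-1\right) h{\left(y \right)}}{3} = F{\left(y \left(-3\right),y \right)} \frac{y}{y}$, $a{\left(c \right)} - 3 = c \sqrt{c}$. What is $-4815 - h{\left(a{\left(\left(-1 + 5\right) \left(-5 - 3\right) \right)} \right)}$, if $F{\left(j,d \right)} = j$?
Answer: $-4842 + 1152 i \sqrt{2} \approx -4842.0 + 1629.2 i$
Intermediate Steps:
$a{\left(c \right)} = 3 + c^{\frac{3}{2}}$ ($a{\left(c \right)} = 3 + c \sqrt{c} = 3 + c^{\frac{3}{2}}$)
$h{\left(y \right)} = 9 y$ ($h{\left(y \right)} = - 3 y \left(-3\right) \frac{y}{y} = - 3 - 3 y 1 = - 3 \left(- 3 y\right) = 9 y$)
$-4815 - h{\left(a{\left(\left(-1 + 5\right) \left(-5 - 3\right) \right)} \right)} = -4815 - 9 \left(3 + \left(\left(-1 + 5\right) \left(-5 - 3\right)\right)^{\frac{3}{2}}\right) = -4815 - 9 \left(3 + \left(4 \left(-8\right)\right)^{\frac{3}{2}}\right) = -4815 - 9 \left(3 + \left(-32\right)^{\frac{3}{2}}\right) = -4815 - 9 \left(3 - 128 i \sqrt{2}\right) = -4815 - \left(27 - 1152 i \sqrt{2}\right) = -4842 + 1152 i \sqrt{2}$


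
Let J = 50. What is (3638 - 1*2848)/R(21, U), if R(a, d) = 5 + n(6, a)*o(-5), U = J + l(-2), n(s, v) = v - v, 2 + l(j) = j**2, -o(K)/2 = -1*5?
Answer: 158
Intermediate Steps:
o(K) = 10 (o(K) = -(-2)*5 = -2*(-5) = 10)
l(j) = -2 + j**2
n(s, v) = 0
U = 52 (U = 50 + (-2 + (-2)**2) = 50 + (-2 + 4) = 50 + 2 = 52)
R(a, d) = 5 (R(a, d) = 5 + 0*10 = 5 + 0 = 5)
(3638 - 1*2848)/R(21, U) = (3638 - 1*2848)/5 = (3638 - 2848)*(1/5) = 790*(1/5) = 158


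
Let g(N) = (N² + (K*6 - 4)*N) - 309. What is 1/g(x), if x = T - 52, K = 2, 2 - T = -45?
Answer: -1/324 ≈ -0.0030864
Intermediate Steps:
T = 47 (T = 2 - 1*(-45) = 2 + 45 = 47)
x = -5 (x = 47 - 52 = -5)
g(N) = -309 + N² + 8*N (g(N) = (N² + (2*6 - 4)*N) - 309 = (N² + (12 - 4)*N) - 309 = (N² + 8*N) - 309 = -309 + N² + 8*N)
1/g(x) = 1/(-309 + (-5)² + 8*(-5)) = 1/(-309 + 25 - 40) = 1/(-324) = -1/324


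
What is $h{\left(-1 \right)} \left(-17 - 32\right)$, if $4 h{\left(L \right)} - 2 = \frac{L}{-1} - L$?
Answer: $-49$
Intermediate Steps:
$h{\left(L \right)} = \frac{1}{2} - \frac{L}{2}$ ($h{\left(L \right)} = \frac{1}{2} + \frac{\frac{L}{-1} - L}{4} = \frac{1}{2} + \frac{L \left(-1\right) - L}{4} = \frac{1}{2} + \frac{- L - L}{4} = \frac{1}{2} + \frac{\left(-2\right) L}{4} = \frac{1}{2} - \frac{L}{2}$)
$h{\left(-1 \right)} \left(-17 - 32\right) = \left(\frac{1}{2} - - \frac{1}{2}\right) \left(-17 - 32\right) = \left(\frac{1}{2} + \frac{1}{2}\right) \left(-49\right) = 1 \left(-49\right) = -49$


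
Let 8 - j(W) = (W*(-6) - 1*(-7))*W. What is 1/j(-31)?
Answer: 1/5991 ≈ 0.00016692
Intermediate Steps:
j(W) = 8 - W*(7 - 6*W) (j(W) = 8 - (W*(-6) - 1*(-7))*W = 8 - (-6*W + 7)*W = 8 - (7 - 6*W)*W = 8 - W*(7 - 6*W))
1/j(-31) = 1/(8 - 7*(-31) + 6*(-31)²) = 1/(8 + 217 + 6*961) = 1/(8 + 217 + 5766) = 1/5991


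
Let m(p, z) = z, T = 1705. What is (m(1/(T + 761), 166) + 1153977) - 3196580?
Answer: -2042437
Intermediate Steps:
(m(1/(T + 761), 166) + 1153977) - 3196580 = (166 + 1153977) - 3196580 = 1154143 - 3196580 = -2042437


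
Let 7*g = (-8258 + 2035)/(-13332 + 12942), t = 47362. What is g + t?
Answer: 18472069/390 ≈ 47364.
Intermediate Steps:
g = 889/390 (g = ((-8258 + 2035)/(-13332 + 12942))/7 = (-6223/(-390))/7 = (-6223*(-1/390))/7 = (⅐)*(6223/390) = 889/390 ≈ 2.2795)
g + t = 889/390 + 47362 = 18472069/390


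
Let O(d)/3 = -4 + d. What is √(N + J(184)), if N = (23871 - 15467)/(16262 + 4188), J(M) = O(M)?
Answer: √2260012118/2045 ≈ 23.247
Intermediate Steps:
O(d) = -12 + 3*d (O(d) = 3*(-4 + d) = -12 + 3*d)
J(M) = -12 + 3*M
N = 4202/10225 (N = 8404/20450 = 8404*(1/20450) = 4202/10225 ≈ 0.41095)
√(N + J(184)) = √(4202/10225 + (-12 + 3*184)) = √(4202/10225 + (-12 + 552)) = √(4202/10225 + 540) = √(5525702/10225) = √2260012118/2045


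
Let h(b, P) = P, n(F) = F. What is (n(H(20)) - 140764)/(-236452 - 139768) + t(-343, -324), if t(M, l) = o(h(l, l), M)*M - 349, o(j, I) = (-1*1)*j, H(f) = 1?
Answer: -41941241057/376220 ≈ -1.1148e+5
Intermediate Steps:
o(j, I) = -j
t(M, l) = -349 - M*l (t(M, l) = (-l)*M - 349 = -M*l - 349 = -349 - M*l)
(n(H(20)) - 140764)/(-236452 - 139768) + t(-343, -324) = (1 - 140764)/(-236452 - 139768) + (-349 - 1*(-343)*(-324)) = -140763/(-376220) + (-349 - 111132) = -140763*(-1/376220) - 111481 = 140763/376220 - 111481 = -41941241057/376220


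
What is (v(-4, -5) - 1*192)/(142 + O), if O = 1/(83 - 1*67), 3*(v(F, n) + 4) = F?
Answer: -9472/6819 ≈ -1.3891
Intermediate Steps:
v(F, n) = -4 + F/3
O = 1/16 (O = 1/(83 - 67) = 1/16 ≈ 0.062500)
(v(-4, -5) - 1*192)/(142 + O) = ((-4 + (⅓)*(-4)) - 1*192)/(142 + 1/16) = ((-4 - 4/3) - 192)/(2273/16) = 16*(-16/3 - 192)/2273 = (16/2273)*(-592/3) = -9472/6819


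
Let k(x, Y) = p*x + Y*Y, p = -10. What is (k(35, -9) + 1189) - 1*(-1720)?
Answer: 2640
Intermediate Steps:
k(x, Y) = Y² - 10*x (k(x, Y) = -10*x + Y*Y = -10*x + Y² = Y² - 10*x)
(k(35, -9) + 1189) - 1*(-1720) = (((-9)² - 10*35) + 1189) - 1*(-1720) = ((81 - 350) + 1189) + 1720 = (-269 + 1189) + 1720 = 920 + 1720 = 2640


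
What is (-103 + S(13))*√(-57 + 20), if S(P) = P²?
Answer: 66*I*√37 ≈ 401.46*I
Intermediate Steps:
(-103 + S(13))*√(-57 + 20) = (-103 + 13²)*√(-57 + 20) = (-103 + 169)*√(-37) = 66*(I*√37) = 66*I*√37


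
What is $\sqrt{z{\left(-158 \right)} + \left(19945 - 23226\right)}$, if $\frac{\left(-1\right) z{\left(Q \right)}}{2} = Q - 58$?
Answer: $i \sqrt{2849} \approx 53.376 i$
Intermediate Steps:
$z{\left(Q \right)} = 116 - 2 Q$ ($z{\left(Q \right)} = - 2 \left(Q - 58\right) = - 2 \left(-58 + Q\right) = 116 - 2 Q$)
$\sqrt{z{\left(-158 \right)} + \left(19945 - 23226\right)} = \sqrt{\left(116 - -316\right) + \left(19945 - 23226\right)} = \sqrt{\left(116 + 316\right) - 3281} = \sqrt{432 - 3281} = \sqrt{-2849} = i \sqrt{2849}$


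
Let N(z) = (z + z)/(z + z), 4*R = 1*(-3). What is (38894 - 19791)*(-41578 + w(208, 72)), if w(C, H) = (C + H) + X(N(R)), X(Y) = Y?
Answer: -788896591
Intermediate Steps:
R = -¾ (R = (1*(-3))/4 = (¼)*(-3) = -¾ ≈ -0.75000)
N(z) = 1 (N(z) = (2*z)/((2*z)) = (2*z)*(1/(2*z)) = 1)
w(C, H) = 1 + C + H (w(C, H) = (C + H) + 1 = 1 + C + H)
(38894 - 19791)*(-41578 + w(208, 72)) = (38894 - 19791)*(-41578 + (1 + 208 + 72)) = 19103*(-41578 + 281) = 19103*(-41297) = -788896591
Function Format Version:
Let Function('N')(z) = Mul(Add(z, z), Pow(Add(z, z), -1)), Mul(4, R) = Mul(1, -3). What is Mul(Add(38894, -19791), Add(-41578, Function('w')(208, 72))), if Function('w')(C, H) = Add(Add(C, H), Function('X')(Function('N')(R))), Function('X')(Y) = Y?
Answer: -788896591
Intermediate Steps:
R = Rational(-3, 4) (R = Mul(Rational(1, 4), Mul(1, -3)) = Mul(Rational(1, 4), -3) = Rational(-3, 4) ≈ -0.75000)
Function('N')(z) = 1 (Function('N')(z) = Mul(Mul(2, z), Pow(Mul(2, z), -1)) = Mul(Mul(2, z), Mul(Rational(1, 2), Pow(z, -1))) = 1)
Function('w')(C, H) = Add(1, C, H) (Function('w')(C, H) = Add(Add(C, H), 1) = Add(1, C, H))
Mul(Add(38894, -19791), Add(-41578, Function('w')(208, 72))) = Mul(Add(38894, -19791), Add(-41578, Add(1, 208, 72))) = Mul(19103, Add(-41578, 281)) = Mul(19103, -41297) = -788896591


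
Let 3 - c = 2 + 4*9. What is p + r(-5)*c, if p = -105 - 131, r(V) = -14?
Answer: 254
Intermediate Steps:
c = -35 (c = 3 - (2 + 4*9) = 3 - (2 + 36) = 3 - 1*38 = 3 - 38 = -35)
p = -236
p + r(-5)*c = -236 - 14*(-35) = -236 + 490 = 254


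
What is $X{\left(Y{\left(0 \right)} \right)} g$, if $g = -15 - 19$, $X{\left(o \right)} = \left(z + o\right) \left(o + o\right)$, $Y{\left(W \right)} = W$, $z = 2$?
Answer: $0$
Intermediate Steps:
$X{\left(o \right)} = 2 o \left(2 + o\right)$ ($X{\left(o \right)} = \left(2 + o\right) \left(o + o\right) = \left(2 + o\right) 2 o = 2 o \left(2 + o\right)$)
$g = -34$
$X{\left(Y{\left(0 \right)} \right)} g = 2 \cdot 0 \left(2 + 0\right) \left(-34\right) = 2 \cdot 0 \cdot 2 \left(-34\right) = 0 \left(-34\right) = 0$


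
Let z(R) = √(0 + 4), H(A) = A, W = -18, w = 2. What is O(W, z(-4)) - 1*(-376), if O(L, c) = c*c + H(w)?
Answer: 382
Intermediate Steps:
z(R) = 2 (z(R) = √4 = 2)
O(L, c) = 2 + c² (O(L, c) = c*c + 2 = c² + 2 = 2 + c²)
O(W, z(-4)) - 1*(-376) = (2 + 2²) - 1*(-376) = (2 + 4) + 376 = 6 + 376 = 382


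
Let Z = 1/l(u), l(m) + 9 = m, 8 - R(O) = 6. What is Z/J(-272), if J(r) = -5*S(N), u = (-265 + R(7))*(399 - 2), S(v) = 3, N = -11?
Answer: 1/1566300 ≈ 6.3845e-7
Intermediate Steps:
R(O) = 2 (R(O) = 8 - 1*6 = 8 - 6 = 2)
u = -104411 (u = (-265 + 2)*(399 - 2) = -263*397 = -104411)
l(m) = -9 + m
J(r) = -15 (J(r) = -5*3 = -15)
Z = -1/104420 (Z = 1/(-9 - 104411) = 1/(-104420) = -1/104420 ≈ -9.5767e-6)
Z/J(-272) = -1/104420/(-15) = -1/104420*(-1/15) = 1/1566300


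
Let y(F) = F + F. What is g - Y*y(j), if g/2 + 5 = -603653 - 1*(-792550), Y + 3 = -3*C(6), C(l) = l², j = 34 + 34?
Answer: 392880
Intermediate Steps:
j = 68
y(F) = 2*F
Y = -111 (Y = -3 - 3*6² = -3 - 3*36 = -3 - 108 = -111)
g = 377784 (g = -10 + 2*(-603653 - 1*(-792550)) = -10 + 2*(-603653 + 792550) = -10 + 2*188897 = -10 + 377794 = 377784)
g - Y*y(j) = 377784 - (-111)*2*68 = 377784 - (-111)*136 = 377784 - 1*(-15096) = 377784 + 15096 = 392880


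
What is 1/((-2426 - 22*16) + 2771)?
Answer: -⅐ ≈ -0.14286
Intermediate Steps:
1/((-2426 - 22*16) + 2771) = 1/((-2426 - 352) + 2771) = 1/(-2778 + 2771) = 1/(-7) = -⅐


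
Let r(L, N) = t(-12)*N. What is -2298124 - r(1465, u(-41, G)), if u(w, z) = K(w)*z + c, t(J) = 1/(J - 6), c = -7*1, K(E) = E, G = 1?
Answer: -6894380/3 ≈ -2.2981e+6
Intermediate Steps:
c = -7
t(J) = 1/(-6 + J)
u(w, z) = -7 + w*z (u(w, z) = w*z - 7 = -7 + w*z)
r(L, N) = -N/18 (r(L, N) = N/(-6 - 12) = N/(-18) = -N/18)
-2298124 - r(1465, u(-41, G)) = -2298124 - (-1)*(-7 - 41*1)/18 = -2298124 - (-1)*(-7 - 41)/18 = -2298124 - (-1)*(-48)/18 = -2298124 - 1*8/3 = -2298124 - 8/3 = -6894380/3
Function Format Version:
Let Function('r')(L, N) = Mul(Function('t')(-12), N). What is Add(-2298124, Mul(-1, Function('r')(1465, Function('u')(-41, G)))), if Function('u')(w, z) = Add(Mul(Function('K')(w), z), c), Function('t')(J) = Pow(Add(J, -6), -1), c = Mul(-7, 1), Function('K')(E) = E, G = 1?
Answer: Rational(-6894380, 3) ≈ -2.2981e+6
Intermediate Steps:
c = -7
Function('t')(J) = Pow(Add(-6, J), -1)
Function('u')(w, z) = Add(-7, Mul(w, z)) (Function('u')(w, z) = Add(Mul(w, z), -7) = Add(-7, Mul(w, z)))
Function('r')(L, N) = Mul(Rational(-1, 18), N) (Function('r')(L, N) = Mul(Pow(Add(-6, -12), -1), N) = Mul(Pow(-18, -1), N) = Mul(Rational(-1, 18), N))
Add(-2298124, Mul(-1, Function('r')(1465, Function('u')(-41, G)))) = Add(-2298124, Mul(-1, Mul(Rational(-1, 18), Add(-7, Mul(-41, 1))))) = Add(-2298124, Mul(-1, Mul(Rational(-1, 18), Add(-7, -41)))) = Add(-2298124, Mul(-1, Mul(Rational(-1, 18), -48))) = Add(-2298124, Mul(-1, Rational(8, 3))) = Add(-2298124, Rational(-8, 3)) = Rational(-6894380, 3)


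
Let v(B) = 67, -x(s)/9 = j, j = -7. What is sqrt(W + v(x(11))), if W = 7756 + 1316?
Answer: sqrt(9139) ≈ 95.598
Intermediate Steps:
x(s) = 63 (x(s) = -9*(-7) = 63)
W = 9072
sqrt(W + v(x(11))) = sqrt(9072 + 67) = sqrt(9139)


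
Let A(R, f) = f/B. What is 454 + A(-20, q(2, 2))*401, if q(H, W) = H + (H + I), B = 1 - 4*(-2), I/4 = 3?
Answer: 10502/9 ≈ 1166.9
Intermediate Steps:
I = 12 (I = 4*3 = 12)
B = 9 (B = 1 + 8 = 9)
q(H, W) = 12 + 2*H (q(H, W) = H + (H + 12) = H + (12 + H) = 12 + 2*H)
A(R, f) = f/9
454 + A(-20, q(2, 2))*401 = 454 + ((12 + 2*2)/9)*401 = 454 + ((12 + 4)/9)*401 = 454 + ((⅑)*16)*401 = 454 + (16/9)*401 = 454 + 6416/9 = 10502/9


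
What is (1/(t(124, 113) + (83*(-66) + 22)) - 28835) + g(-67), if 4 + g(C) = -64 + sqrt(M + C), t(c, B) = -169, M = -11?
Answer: -162579376/5625 + I*sqrt(78) ≈ -28903.0 + 8.8318*I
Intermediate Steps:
g(C) = -68 + sqrt(-11 + C) (g(C) = -4 + (-64 + sqrt(-11 + C)) = -68 + sqrt(-11 + C))
(1/(t(124, 113) + (83*(-66) + 22)) - 28835) + g(-67) = (1/(-169 + (83*(-66) + 22)) - 28835) + (-68 + sqrt(-11 - 67)) = (1/(-169 + (-5478 + 22)) - 28835) + (-68 + sqrt(-78)) = (1/(-169 - 5456) - 28835) + (-68 + I*sqrt(78)) = (1/(-5625) - 28835) + (-68 + I*sqrt(78)) = (-1/5625 - 28835) + (-68 + I*sqrt(78)) = -162196876/5625 + (-68 + I*sqrt(78)) = -162579376/5625 + I*sqrt(78)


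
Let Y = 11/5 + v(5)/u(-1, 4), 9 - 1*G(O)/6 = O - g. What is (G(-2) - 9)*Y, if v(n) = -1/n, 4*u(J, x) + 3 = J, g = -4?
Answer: 396/5 ≈ 79.200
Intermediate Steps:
u(J, x) = -3/4 + J/4
G(O) = 30 - 6*O (G(O) = 54 - 6*(O - 1*(-4)) = 54 - 6*(O + 4) = 54 - 6*(4 + O) = 54 + (-24 - 6*O) = 30 - 6*O)
Y = 12/5 (Y = 11/5 + (-1/5)/(-3/4 + (1/4)*(-1)) = 11*(1/5) + (-1*1/5)/(-3/4 - 1/4) = 11/5 - 1/5/(-1) = 11/5 - 1/5*(-1) = 11/5 + 1/5 = 12/5 ≈ 2.4000)
(G(-2) - 9)*Y = ((30 - 6*(-2)) - 9)*(12/5) = ((30 + 12) - 9)*(12/5) = (42 - 9)*(12/5) = 33*(12/5) = 396/5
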